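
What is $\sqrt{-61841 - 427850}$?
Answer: $i \sqrt{489691} \approx 699.78 i$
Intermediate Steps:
$\sqrt{-61841 - 427850} = \sqrt{-489691} = i \sqrt{489691}$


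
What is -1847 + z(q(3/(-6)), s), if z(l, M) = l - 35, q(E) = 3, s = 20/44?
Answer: -1879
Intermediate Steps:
s = 5/11 (s = 20*(1/44) = 5/11 ≈ 0.45455)
z(l, M) = -35 + l
-1847 + z(q(3/(-6)), s) = -1847 + (-35 + 3) = -1847 - 32 = -1879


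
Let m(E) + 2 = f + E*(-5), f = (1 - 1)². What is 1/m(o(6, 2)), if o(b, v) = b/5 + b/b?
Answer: -1/13 ≈ -0.076923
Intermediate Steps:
o(b, v) = 1 + b/5 (o(b, v) = b*(⅕) + 1 = b/5 + 1 = 1 + b/5)
f = 0 (f = 0² = 0)
m(E) = -2 - 5*E (m(E) = -2 + (0 + E*(-5)) = -2 + (0 - 5*E) = -2 - 5*E)
1/m(o(6, 2)) = 1/(-2 - 5*(1 + (⅕)*6)) = 1/(-2 - 5*(1 + 6/5)) = 1/(-2 - 5*11/5) = 1/(-2 - 11) = 1/(-13) = -1/13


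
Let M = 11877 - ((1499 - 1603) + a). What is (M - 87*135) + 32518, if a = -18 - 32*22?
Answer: 33476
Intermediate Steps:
a = -722 (a = -18 - 704 = -722)
M = 12703 (M = 11877 - ((1499 - 1603) - 722) = 11877 - (-104 - 722) = 11877 - 1*(-826) = 11877 + 826 = 12703)
(M - 87*135) + 32518 = (12703 - 87*135) + 32518 = (12703 - 11745) + 32518 = 958 + 32518 = 33476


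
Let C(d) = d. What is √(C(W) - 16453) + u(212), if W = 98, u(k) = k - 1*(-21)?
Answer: 233 + I*√16355 ≈ 233.0 + 127.89*I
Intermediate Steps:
u(k) = 21 + k (u(k) = k + 21 = 21 + k)
√(C(W) - 16453) + u(212) = √(98 - 16453) + (21 + 212) = √(-16355) + 233 = I*√16355 + 233 = 233 + I*√16355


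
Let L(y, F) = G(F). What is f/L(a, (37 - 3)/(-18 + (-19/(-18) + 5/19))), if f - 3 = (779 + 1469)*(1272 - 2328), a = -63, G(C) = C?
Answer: 1504779325/1292 ≈ 1.1647e+6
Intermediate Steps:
L(y, F) = F
f = -2373885 (f = 3 + (779 + 1469)*(1272 - 2328) = 3 + 2248*(-1056) = 3 - 2373888 = -2373885)
f/L(a, (37 - 3)/(-18 + (-19/(-18) + 5/19))) = -2373885*(-18 + (-19/(-18) + 5/19))/(37 - 3) = -2373885/(34/(-18 + (-19*(-1/18) + 5*(1/19)))) = -2373885/(34/(-18 + (19/18 + 5/19))) = -2373885/(34/(-18 + 451/342)) = -2373885/(34/(-5705/342)) = -2373885/(34*(-342/5705)) = -2373885/(-11628/5705) = -2373885*(-5705/11628) = 1504779325/1292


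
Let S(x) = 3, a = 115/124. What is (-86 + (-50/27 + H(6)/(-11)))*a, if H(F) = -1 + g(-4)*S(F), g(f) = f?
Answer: -2960215/36828 ≈ -80.380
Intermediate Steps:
a = 115/124 (a = 115*(1/124) = 115/124 ≈ 0.92742)
H(F) = -13 (H(F) = -1 - 4*3 = -1 - 12 = -13)
(-86 + (-50/27 + H(6)/(-11)))*a = (-86 + (-50/27 - 13/(-11)))*(115/124) = (-86 + (-50*1/27 - 13*(-1/11)))*(115/124) = (-86 + (-50/27 + 13/11))*(115/124) = (-86 - 199/297)*(115/124) = -25741/297*115/124 = -2960215/36828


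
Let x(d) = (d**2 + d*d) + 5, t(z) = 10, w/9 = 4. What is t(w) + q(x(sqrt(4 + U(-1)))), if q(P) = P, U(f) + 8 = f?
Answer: 5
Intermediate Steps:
w = 36 (w = 9*4 = 36)
U(f) = -8 + f
x(d) = 5 + 2*d**2 (x(d) = (d**2 + d**2) + 5 = 2*d**2 + 5 = 5 + 2*d**2)
t(w) + q(x(sqrt(4 + U(-1)))) = 10 + (5 + 2*(sqrt(4 + (-8 - 1)))**2) = 10 + (5 + 2*(sqrt(4 - 9))**2) = 10 + (5 + 2*(sqrt(-5))**2) = 10 + (5 + 2*(I*sqrt(5))**2) = 10 + (5 + 2*(-5)) = 10 + (5 - 10) = 10 - 5 = 5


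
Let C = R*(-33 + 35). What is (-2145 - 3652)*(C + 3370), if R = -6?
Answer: -19466326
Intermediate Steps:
C = -12 (C = -6*(-33 + 35) = -6*2 = -12)
(-2145 - 3652)*(C + 3370) = (-2145 - 3652)*(-12 + 3370) = -5797*3358 = -19466326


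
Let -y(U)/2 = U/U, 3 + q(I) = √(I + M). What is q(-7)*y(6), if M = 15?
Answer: 6 - 4*√2 ≈ 0.34315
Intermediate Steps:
q(I) = -3 + √(15 + I) (q(I) = -3 + √(I + 15) = -3 + √(15 + I))
y(U) = -2 (y(U) = -2*U/U = -2*1 = -2)
q(-7)*y(6) = (-3 + √(15 - 7))*(-2) = (-3 + √8)*(-2) = (-3 + 2*√2)*(-2) = 6 - 4*√2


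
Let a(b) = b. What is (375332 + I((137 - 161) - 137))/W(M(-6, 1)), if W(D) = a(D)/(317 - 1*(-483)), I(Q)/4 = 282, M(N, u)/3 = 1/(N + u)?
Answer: -1505840000/3 ≈ -5.0195e+8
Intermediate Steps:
M(N, u) = 3/(N + u)
I(Q) = 1128 (I(Q) = 4*282 = 1128)
W(D) = D/800 (W(D) = D/(317 - 1*(-483)) = D/(317 + 483) = D/800)
(375332 + I((137 - 161) - 137))/W(M(-6, 1)) = (375332 + 1128)/(((3/(-6 + 1))/800)) = 376460/(((3/(-5))/800)) = 376460/(((3*(-⅕))/800)) = 376460/(((1/800)*(-⅗))) = 376460/(-3/4000) = 376460*(-4000/3) = -1505840000/3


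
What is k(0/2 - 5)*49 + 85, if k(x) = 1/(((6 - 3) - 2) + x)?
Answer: 291/4 ≈ 72.750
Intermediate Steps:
k(x) = 1/(1 + x) (k(x) = 1/((3 - 2) + x) = 1/(1 + x))
k(0/2 - 5)*49 + 85 = 49/(1 + (0/2 - 5)) + 85 = 49/(1 + ((1/2)*0 - 5)) + 85 = 49/(1 + (0 - 5)) + 85 = 49/(1 - 5) + 85 = 49/(-4) + 85 = -1/4*49 + 85 = -49/4 + 85 = 291/4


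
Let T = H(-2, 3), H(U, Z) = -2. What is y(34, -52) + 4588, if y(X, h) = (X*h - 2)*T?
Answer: 8128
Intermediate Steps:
T = -2
y(X, h) = 4 - 2*X*h (y(X, h) = (X*h - 2)*(-2) = (-2 + X*h)*(-2) = 4 - 2*X*h)
y(34, -52) + 4588 = (4 - 2*34*(-52)) + 4588 = (4 + 3536) + 4588 = 3540 + 4588 = 8128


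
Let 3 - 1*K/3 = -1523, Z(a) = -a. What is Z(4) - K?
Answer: -4582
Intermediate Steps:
K = 4578 (K = 9 - 3*(-1523) = 9 + 4569 = 4578)
Z(4) - K = -1*4 - 1*4578 = -4 - 4578 = -4582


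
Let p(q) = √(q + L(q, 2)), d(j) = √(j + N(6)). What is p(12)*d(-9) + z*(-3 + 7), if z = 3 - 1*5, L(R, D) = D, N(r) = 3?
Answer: -8 + 2*I*√21 ≈ -8.0 + 9.1651*I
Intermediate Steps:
z = -2 (z = 3 - 5 = -2)
d(j) = √(3 + j) (d(j) = √(j + 3) = √(3 + j))
p(q) = √(2 + q) (p(q) = √(q + 2) = √(2 + q))
p(12)*d(-9) + z*(-3 + 7) = √(2 + 12)*√(3 - 9) - 2*(-3 + 7) = √14*√(-6) - 2*4 = √14*(I*√6) - 8 = 2*I*√21 - 8 = -8 + 2*I*√21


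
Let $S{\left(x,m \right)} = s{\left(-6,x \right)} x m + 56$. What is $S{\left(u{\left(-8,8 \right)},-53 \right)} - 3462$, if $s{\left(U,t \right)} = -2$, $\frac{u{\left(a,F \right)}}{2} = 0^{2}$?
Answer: $-3406$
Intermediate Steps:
$u{\left(a,F \right)} = 0$ ($u{\left(a,F \right)} = 2 \cdot 0^{2} = 2 \cdot 0 = 0$)
$S{\left(x,m \right)} = 56 - 2 m x$ ($S{\left(x,m \right)} = - 2 x m + 56 = - 2 m x + 56 = 56 - 2 m x$)
$S{\left(u{\left(-8,8 \right)},-53 \right)} - 3462 = \left(56 - \left(-106\right) 0\right) - 3462 = \left(56 + 0\right) - 3462 = 56 - 3462 = -3406$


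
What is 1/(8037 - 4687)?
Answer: 1/3350 ≈ 0.00029851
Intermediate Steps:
1/(8037 - 4687) = 1/3350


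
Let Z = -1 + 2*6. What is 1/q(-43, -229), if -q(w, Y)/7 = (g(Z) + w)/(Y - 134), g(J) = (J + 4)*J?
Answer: 363/854 ≈ 0.42506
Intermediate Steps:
Z = 11 (Z = -1 + 12 = 11)
g(J) = J*(4 + J) (g(J) = (4 + J)*J = J*(4 + J))
q(w, Y) = -7*(165 + w)/(-134 + Y) (q(w, Y) = -7*(11*(4 + 11) + w)/(Y - 134) = -7*(11*15 + w)/(-134 + Y) = -7*(165 + w)/(-134 + Y))
1/q(-43, -229) = 1/(7*(-165 - 1*(-43))/(-134 - 229)) = 1/(7*(-165 + 43)/(-363)) = 1/(7*(-1/363)*(-122)) = 1/(854/363) = 363/854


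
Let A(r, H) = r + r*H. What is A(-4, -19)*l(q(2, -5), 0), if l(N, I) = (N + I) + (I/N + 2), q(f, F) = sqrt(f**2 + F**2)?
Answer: 144 + 72*sqrt(29) ≈ 531.73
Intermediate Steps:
A(r, H) = r + H*r
q(f, F) = sqrt(F**2 + f**2)
l(N, I) = 2 + I + N + I/N (l(N, I) = (I + N) + (2 + I/N) = 2 + I + N + I/N)
A(-4, -19)*l(q(2, -5), 0) = (-4*(1 - 19))*(2 + 0 + sqrt((-5)**2 + 2**2) + 0/(sqrt((-5)**2 + 2**2))) = (-4*(-18))*(2 + 0 + sqrt(25 + 4) + 0/(sqrt(25 + 4))) = 72*(2 + 0 + sqrt(29) + 0/(sqrt(29))) = 72*(2 + 0 + sqrt(29) + 0*(sqrt(29)/29)) = 72*(2 + 0 + sqrt(29) + 0) = 72*(2 + sqrt(29)) = 144 + 72*sqrt(29)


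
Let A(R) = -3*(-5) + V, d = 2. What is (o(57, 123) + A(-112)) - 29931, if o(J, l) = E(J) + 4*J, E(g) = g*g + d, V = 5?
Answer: -26432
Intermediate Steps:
E(g) = 2 + g² (E(g) = g*g + 2 = g² + 2 = 2 + g²)
o(J, l) = 2 + J² + 4*J (o(J, l) = (2 + J²) + 4*J = 2 + J² + 4*J)
A(R) = 20 (A(R) = -3*(-5) + 5 = 15 + 5 = 20)
(o(57, 123) + A(-112)) - 29931 = ((2 + 57² + 4*57) + 20) - 29931 = ((2 + 3249 + 228) + 20) - 29931 = (3479 + 20) - 29931 = 3499 - 29931 = -26432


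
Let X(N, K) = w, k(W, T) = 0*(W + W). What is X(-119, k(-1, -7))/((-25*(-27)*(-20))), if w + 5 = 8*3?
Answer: -19/13500 ≈ -0.0014074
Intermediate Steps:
w = 19 (w = -5 + 8*3 = -5 + 24 = 19)
k(W, T) = 0 (k(W, T) = 0*(2*W) = 0)
X(N, K) = 19
X(-119, k(-1, -7))/((-25*(-27)*(-20))) = 19/((-25*(-27)*(-20))) = 19/((675*(-20))) = 19/(-13500) = 19*(-1/13500) = -19/13500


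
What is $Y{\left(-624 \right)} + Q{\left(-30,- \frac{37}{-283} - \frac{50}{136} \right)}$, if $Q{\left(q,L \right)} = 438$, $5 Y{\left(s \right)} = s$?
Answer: $\frac{1566}{5} \approx 313.2$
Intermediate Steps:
$Y{\left(s \right)} = \frac{s}{5}$
$Y{\left(-624 \right)} + Q{\left(-30,- \frac{37}{-283} - \frac{50}{136} \right)} = \frac{1}{5} \left(-624\right) + 438 = - \frac{624}{5} + 438 = \frac{1566}{5}$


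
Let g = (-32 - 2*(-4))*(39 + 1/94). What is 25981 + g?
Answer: 1177103/47 ≈ 25045.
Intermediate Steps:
g = -44004/47 (g = (-32 + 8)*(39 + 1/94) = -24*3667/94 = -44004/47 ≈ -936.25)
25981 + g = 25981 - 44004/47 = 1177103/47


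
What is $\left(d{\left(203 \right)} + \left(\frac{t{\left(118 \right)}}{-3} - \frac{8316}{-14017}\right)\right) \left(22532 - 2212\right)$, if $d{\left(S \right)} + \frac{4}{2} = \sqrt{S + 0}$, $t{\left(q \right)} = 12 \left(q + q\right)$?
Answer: $- \frac{269275885120}{14017} + 20320 \sqrt{203} \approx -1.8921 \cdot 10^{7}$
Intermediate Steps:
$t{\left(q \right)} = 24 q$ ($t{\left(q \right)} = 12 \cdot 2 q = 24 q$)
$d{\left(S \right)} = -2 + \sqrt{S}$ ($d{\left(S \right)} = -2 + \sqrt{S + 0} = -2 + \sqrt{S}$)
$\left(d{\left(203 \right)} + \left(\frac{t{\left(118 \right)}}{-3} - \frac{8316}{-14017}\right)\right) \left(22532 - 2212\right) = \left(\left(-2 + \sqrt{203}\right) + \left(\frac{24 \cdot 118}{-3} - \frac{8316}{-14017}\right)\right) \left(22532 - 2212\right) = \left(\left(-2 + \sqrt{203}\right) + \left(2832 \left(- \frac{1}{3}\right) - - \frac{8316}{14017}\right)\right) 20320 = \left(\left(-2 + \sqrt{203}\right) + \left(-944 + \frac{8316}{14017}\right)\right) 20320 = \left(\left(-2 + \sqrt{203}\right) - \frac{13223732}{14017}\right) 20320 = \left(- \frac{13251766}{14017} + \sqrt{203}\right) 20320 = - \frac{269275885120}{14017} + 20320 \sqrt{203}$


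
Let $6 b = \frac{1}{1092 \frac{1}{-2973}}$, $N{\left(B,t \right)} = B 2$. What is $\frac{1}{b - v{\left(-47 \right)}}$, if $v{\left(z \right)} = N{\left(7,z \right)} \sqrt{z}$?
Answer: $- \frac{2164344}{43940895553} + \frac{66777984 i \sqrt{47}}{43940895553} \approx -4.9256 \cdot 10^{-5} + 0.010419 i$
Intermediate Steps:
$N{\left(B,t \right)} = 2 B$
$b = - \frac{991}{2184}$ ($b = \frac{1}{6 \frac{1092}{-2973}} = \frac{1}{6 \cdot 1092 \left(- \frac{1}{2973}\right)} = \frac{1}{6 \left(- \frac{364}{991}\right)} = \frac{1}{6} \left(- \frac{991}{364}\right) = - \frac{991}{2184} \approx -0.45375$)
$v{\left(z \right)} = 14 \sqrt{z}$ ($v{\left(z \right)} = 2 \cdot 7 \sqrt{z} = 14 \sqrt{z}$)
$\frac{1}{b - v{\left(-47 \right)}} = \frac{1}{- \frac{991}{2184} - 14 \sqrt{-47}} = \frac{1}{- \frac{991}{2184} - 14 i \sqrt{47}}$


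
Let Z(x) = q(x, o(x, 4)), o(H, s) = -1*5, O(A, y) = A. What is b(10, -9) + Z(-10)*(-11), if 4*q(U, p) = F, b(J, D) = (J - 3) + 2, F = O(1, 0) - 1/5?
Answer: 34/5 ≈ 6.8000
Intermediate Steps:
o(H, s) = -5
F = 4/5 (F = 1 - 1/5 = 4/5 ≈ 0.80000)
b(J, D) = -1 + J (b(J, D) = (-3 + J) + 2 = -1 + J)
q(U, p) = 1/5 (q(U, p) = (1/4)*(4/5) = 1/5)
Z(x) = 1/5
b(10, -9) + Z(-10)*(-11) = (-1 + 10) + (1/5)*(-11) = 9 - 11/5 = 34/5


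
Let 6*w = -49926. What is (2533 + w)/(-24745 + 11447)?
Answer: 2894/6649 ≈ 0.43525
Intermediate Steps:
w = -8321 (w = (⅙)*(-49926) = -8321)
(2533 + w)/(-24745 + 11447) = (2533 - 8321)/(-24745 + 11447) = -5788/(-13298) = -5788*(-1/13298) = 2894/6649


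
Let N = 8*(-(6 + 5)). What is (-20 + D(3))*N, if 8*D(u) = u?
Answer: 1727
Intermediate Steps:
D(u) = u/8
N = -88 (N = 8*(-1*11) = 8*(-11) = -88)
(-20 + D(3))*N = (-20 + (⅛)*3)*(-88) = (-20 + 3/8)*(-88) = -157/8*(-88) = 1727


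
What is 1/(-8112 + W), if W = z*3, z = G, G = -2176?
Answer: -1/14640 ≈ -6.8306e-5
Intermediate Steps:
z = -2176
W = -6528 (W = -2176*3 = -6528)
1/(-8112 + W) = 1/(-8112 - 6528) = 1/(-14640) = -1/14640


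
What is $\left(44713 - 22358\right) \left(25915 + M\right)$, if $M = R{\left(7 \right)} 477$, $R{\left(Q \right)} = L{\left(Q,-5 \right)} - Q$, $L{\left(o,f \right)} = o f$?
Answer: $131469755$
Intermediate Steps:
$L{\left(o,f \right)} = f o$
$R{\left(Q \right)} = - 6 Q$ ($R{\left(Q \right)} = - 5 Q - Q = - 6 Q$)
$M = -20034$ ($M = \left(-6\right) 7 \cdot 477 = \left(-42\right) 477 = -20034$)
$\left(44713 - 22358\right) \left(25915 + M\right) = \left(44713 - 22358\right) \left(25915 - 20034\right) = 22355 \cdot 5881 = 131469755$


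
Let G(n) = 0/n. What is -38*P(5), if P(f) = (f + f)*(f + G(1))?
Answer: -1900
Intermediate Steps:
G(n) = 0
P(f) = 2*f² (P(f) = (f + f)*(f + 0) = (2*f)*f = 2*f²)
-38*P(5) = -76*5² = -76*25 = -38*50 = -1900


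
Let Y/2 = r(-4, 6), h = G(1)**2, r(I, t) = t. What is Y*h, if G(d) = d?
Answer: 12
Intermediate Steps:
h = 1 (h = 1**2 = 1)
Y = 12 (Y = 2*6 = 12)
Y*h = 12*1 = 12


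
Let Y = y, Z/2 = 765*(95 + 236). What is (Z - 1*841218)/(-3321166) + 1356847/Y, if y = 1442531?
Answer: 2494628096015/2395442455573 ≈ 1.0414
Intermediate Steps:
Z = 506430 (Z = 2*(765*(95 + 236)) = 2*(765*331) = 2*253215 = 506430)
Y = 1442531
(Z - 1*841218)/(-3321166) + 1356847/Y = (506430 - 1*841218)/(-3321166) + 1356847/1442531 = (506430 - 841218)*(-1/3321166) + 1356847*(1/1442531) = -334788*(-1/3321166) + 1356847/1442531 = 167394/1660583 + 1356847/1442531 = 2494628096015/2395442455573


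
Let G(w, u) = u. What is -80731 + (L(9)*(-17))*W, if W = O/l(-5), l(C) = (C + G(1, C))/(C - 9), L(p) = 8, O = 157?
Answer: -553119/5 ≈ -1.1062e+5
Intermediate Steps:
l(C) = 2*C/(-9 + C) (l(C) = (C + C)/(C - 9) = (2*C)/(-9 + C) = 2*C/(-9 + C))
W = 1099/5 (W = 157/((2*(-5)/(-9 - 5))) = 157/((2*(-5)/(-14))) = 157/((2*(-5)*(-1/14))) = 157/(5/7) = 157*(7/5) = 1099/5 ≈ 219.80)
-80731 + (L(9)*(-17))*W = -80731 + (8*(-17))*(1099/5) = -80731 - 136*1099/5 = -80731 - 149464/5 = -553119/5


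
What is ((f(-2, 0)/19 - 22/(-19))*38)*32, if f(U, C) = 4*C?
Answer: 1408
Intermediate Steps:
((f(-2, 0)/19 - 22/(-19))*38)*32 = (((4*0)/19 - 22/(-19))*38)*32 = ((0*(1/19) - 22*(-1/19))*38)*32 = ((0 + 22/19)*38)*32 = ((22/19)*38)*32 = 44*32 = 1408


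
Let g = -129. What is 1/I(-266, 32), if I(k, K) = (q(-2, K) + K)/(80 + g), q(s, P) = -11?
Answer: -7/3 ≈ -2.3333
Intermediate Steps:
I(k, K) = 11/49 - K/49 (I(k, K) = (-11 + K)/(80 - 129) = (-11 + K)/(-49) = (-11 + K)*(-1/49) = 11/49 - K/49)
1/I(-266, 32) = 1/(11/49 - 1/49*32) = 1/(11/49 - 32/49) = 1/(-3/7) = -7/3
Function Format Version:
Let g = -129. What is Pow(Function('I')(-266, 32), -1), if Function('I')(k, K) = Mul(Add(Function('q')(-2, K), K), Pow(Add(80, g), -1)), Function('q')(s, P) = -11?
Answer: Rational(-7, 3) ≈ -2.3333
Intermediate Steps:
Function('I')(k, K) = Add(Rational(11, 49), Mul(Rational(-1, 49), K)) (Function('I')(k, K) = Mul(Add(-11, K), Pow(Add(80, -129), -1)) = Mul(Add(-11, K), Pow(-49, -1)) = Mul(Add(-11, K), Rational(-1, 49)) = Add(Rational(11, 49), Mul(Rational(-1, 49), K)))
Pow(Function('I')(-266, 32), -1) = Pow(Add(Rational(11, 49), Mul(Rational(-1, 49), 32)), -1) = Pow(Add(Rational(11, 49), Rational(-32, 49)), -1) = Pow(Rational(-3, 7), -1) = Rational(-7, 3)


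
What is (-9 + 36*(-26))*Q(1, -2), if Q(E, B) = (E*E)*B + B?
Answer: 3780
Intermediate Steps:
Q(E, B) = B + B*E² (Q(E, B) = E²*B + B = B*E² + B = B + B*E²)
(-9 + 36*(-26))*Q(1, -2) = (-9 + 36*(-26))*(-2*(1 + 1²)) = (-9 - 936)*(-2*(1 + 1)) = -(-1890)*2 = -945*(-4) = 3780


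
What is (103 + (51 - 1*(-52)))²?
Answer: 42436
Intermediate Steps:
(103 + (51 - 1*(-52)))² = (103 + (51 + 52))² = (103 + 103)² = 206² = 42436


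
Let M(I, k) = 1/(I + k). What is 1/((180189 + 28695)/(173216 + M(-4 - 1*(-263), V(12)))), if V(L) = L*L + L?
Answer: 23961547/28895620 ≈ 0.82924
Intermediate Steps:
V(L) = L + L² (V(L) = L² + L = L + L²)
1/((180189 + 28695)/(173216 + M(-4 - 1*(-263), V(12)))) = 1/((180189 + 28695)/(173216 + 1/((-4 - 1*(-263)) + 12*(1 + 12)))) = 1/(208884/(173216 + 1/((-4 + 263) + 12*13))) = 1/(208884/(173216 + 1/(259 + 156))) = 1/(208884/(173216 + 1/415)) = 1/(208884/(71884641/415)) = 1/(208884*(415/71884641)) = 1/(28895620/23961547) = 23961547/28895620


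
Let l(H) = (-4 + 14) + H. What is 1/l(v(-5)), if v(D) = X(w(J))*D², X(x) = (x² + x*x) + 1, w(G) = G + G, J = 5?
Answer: 1/5035 ≈ 0.00019861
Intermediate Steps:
w(G) = 2*G
X(x) = 1 + 2*x² (X(x) = (x² + x²) + 1 = 2*x² + 1 = 1 + 2*x²)
v(D) = 201*D² (v(D) = (1 + 2*(2*5)²)*D² = (1 + 2*10²)*D² = (1 + 2*100)*D² = (1 + 200)*D² = 201*D²)
l(H) = 10 + H
1/l(v(-5)) = 1/(10 + 201*(-5)²) = 1/(10 + 201*25) = 1/(10 + 5025) = 1/5035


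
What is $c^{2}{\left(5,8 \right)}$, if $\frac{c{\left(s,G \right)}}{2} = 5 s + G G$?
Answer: $31684$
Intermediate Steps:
$c{\left(s,G \right)} = 2 G^{2} + 10 s$ ($c{\left(s,G \right)} = 2 \left(5 s + G G\right) = 2 \left(5 s + G^{2}\right) = 2 \left(G^{2} + 5 s\right) = 2 G^{2} + 10 s$)
$c^{2}{\left(5,8 \right)} = \left(2 \cdot 8^{2} + 10 \cdot 5\right)^{2} = \left(2 \cdot 64 + 50\right)^{2} = \left(128 + 50\right)^{2} = 178^{2} = 31684$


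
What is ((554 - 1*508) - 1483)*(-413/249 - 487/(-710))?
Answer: 82372193/58930 ≈ 1397.8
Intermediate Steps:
((554 - 1*508) - 1483)*(-413/249 - 487/(-710)) = ((554 - 508) - 1483)*(-413*1/249 - 487*(-1/710)) = (46 - 1483)*(-413/249 + 487/710) = -1437*(-171967/176790) = 82372193/58930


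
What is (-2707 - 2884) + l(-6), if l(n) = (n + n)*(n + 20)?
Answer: -5759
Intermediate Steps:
l(n) = 2*n*(20 + n) (l(n) = (2*n)*(20 + n) = 2*n*(20 + n))
(-2707 - 2884) + l(-6) = (-2707 - 2884) + 2*(-6)*(20 - 6) = -5591 + 2*(-6)*14 = -5591 - 168 = -5759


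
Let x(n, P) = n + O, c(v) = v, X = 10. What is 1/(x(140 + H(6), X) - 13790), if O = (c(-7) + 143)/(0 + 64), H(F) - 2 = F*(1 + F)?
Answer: -8/108831 ≈ -7.3508e-5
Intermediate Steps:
H(F) = 2 + F*(1 + F)
O = 17/8 (O = (-7 + 143)/(0 + 64) = 136/64 = 136*(1/64) = 17/8 ≈ 2.1250)
x(n, P) = 17/8 + n (x(n, P) = n + 17/8 = 17/8 + n)
1/(x(140 + H(6), X) - 13790) = 1/((17/8 + (140 + (2 + 6 + 6²))) - 13790) = 1/((17/8 + (140 + (2 + 6 + 36))) - 13790) = 1/((17/8 + (140 + 44)) - 13790) = 1/((17/8 + 184) - 13790) = 1/(1489/8 - 13790) = 1/(-108831/8) = -8/108831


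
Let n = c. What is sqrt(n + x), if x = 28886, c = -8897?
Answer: 3*sqrt(2221) ≈ 141.38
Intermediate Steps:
n = -8897
sqrt(n + x) = sqrt(-8897 + 28886) = sqrt(19989) = 3*sqrt(2221)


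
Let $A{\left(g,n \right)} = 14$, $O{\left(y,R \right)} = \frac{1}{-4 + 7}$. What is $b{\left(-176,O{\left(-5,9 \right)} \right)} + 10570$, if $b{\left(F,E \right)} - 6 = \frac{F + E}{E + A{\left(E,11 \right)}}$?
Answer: $\frac{454241}{43} \approx 10564.0$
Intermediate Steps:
$O{\left(y,R \right)} = \frac{1}{3}$
$b{\left(F,E \right)} = 6 + \frac{E + F}{14 + E}$ ($b{\left(F,E \right)} = 6 + \frac{F + E}{E + 14} = 6 + \frac{E + F}{14 + E}$)
$b{\left(-176,O{\left(-5,9 \right)} \right)} + 10570 = \frac{84 - 176 + 7 \cdot \frac{1}{3}}{14 + \frac{1}{3}} + 10570 = \frac{84 - 176 + \frac{7}{3}}{\frac{43}{3}} + 10570 = \frac{3}{43} \left(- \frac{269}{3}\right) + 10570 = - \frac{269}{43} + 10570 = \frac{454241}{43}$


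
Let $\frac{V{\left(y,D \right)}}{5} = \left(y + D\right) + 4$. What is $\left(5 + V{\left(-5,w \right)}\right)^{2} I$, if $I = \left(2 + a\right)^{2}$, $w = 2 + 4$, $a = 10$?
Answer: $129600$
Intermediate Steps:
$w = 6$
$V{\left(y,D \right)} = 20 + 5 D + 5 y$ ($V{\left(y,D \right)} = 5 \left(\left(y + D\right) + 4\right) = 5 \left(\left(D + y\right) + 4\right) = 5 \left(4 + D + y\right) = 20 + 5 D + 5 y$)
$I = 144$ ($I = \left(2 + 10\right)^{2} = 12^{2} = 144$)
$\left(5 + V{\left(-5,w \right)}\right)^{2} I = \left(5 + \left(20 + 5 \cdot 6 + 5 \left(-5\right)\right)\right)^{2} \cdot 144 = \left(5 + \left(20 + 30 - 25\right)\right)^{2} \cdot 144 = \left(5 + 25\right)^{2} \cdot 144 = 30^{2} \cdot 144 = 900 \cdot 144 = 129600$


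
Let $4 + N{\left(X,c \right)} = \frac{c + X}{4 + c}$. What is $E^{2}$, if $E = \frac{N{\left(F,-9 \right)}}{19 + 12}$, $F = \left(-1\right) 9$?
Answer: $\frac{4}{24025} \approx 0.00016649$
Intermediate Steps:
$F = -9$
$N{\left(X,c \right)} = -4 + \frac{X + c}{4 + c}$ ($N{\left(X,c \right)} = -4 + \frac{c + X}{4 + c} = -4 + \frac{X + c}{4 + c}$)
$E = - \frac{2}{155}$ ($E = \frac{\frac{1}{4 - 9} \left(-16 - 9 - -27\right)}{19 + 12} = \frac{\frac{1}{-5} \left(-16 - 9 + 27\right)}{31} = \left(- \frac{1}{5}\right) 2 \cdot \frac{1}{31} = \left(- \frac{2}{5}\right) \frac{1}{31} = - \frac{2}{155} \approx -0.012903$)
$E^{2} = \left(- \frac{2}{155}\right)^{2} = \frac{4}{24025}$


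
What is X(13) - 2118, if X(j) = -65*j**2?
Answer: -13103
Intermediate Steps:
X(13) - 2118 = -65*13**2 - 2118 = -65*169 - 2118 = -10985 - 2118 = -13103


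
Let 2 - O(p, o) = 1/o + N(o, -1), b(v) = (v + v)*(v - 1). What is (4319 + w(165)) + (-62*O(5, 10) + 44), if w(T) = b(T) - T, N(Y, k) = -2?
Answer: 290381/5 ≈ 58076.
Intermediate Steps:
b(v) = 2*v*(-1 + v) (b(v) = (2*v)*(-1 + v) = 2*v*(-1 + v))
w(T) = -T + 2*T*(-1 + T) (w(T) = 2*T*(-1 + T) - T = -T + 2*T*(-1 + T))
O(p, o) = 4 - 1/o (O(p, o) = 2 - (1/o - 2) = 2 - (-2 + 1/o) = 2 + (2 - 1/o) = 4 - 1/o)
(4319 + w(165)) + (-62*O(5, 10) + 44) = (4319 + 165*(-3 + 2*165)) + (-62*(4 - 1/10) + 44) = (4319 + 165*(-3 + 330)) + (-62*(4 - 1*⅒) + 44) = (4319 + 165*327) + (-62*(4 - ⅒) + 44) = (4319 + 53955) + (-62*39/10 + 44) = 58274 + (-1209/5 + 44) = 58274 - 989/5 = 290381/5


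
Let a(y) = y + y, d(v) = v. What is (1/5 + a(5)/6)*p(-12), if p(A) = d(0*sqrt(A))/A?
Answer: 0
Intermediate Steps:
p(A) = 0 (p(A) = (0*sqrt(A))/A = 0/A = 0)
a(y) = 2*y
(1/5 + a(5)/6)*p(-12) = (1/5 + (2*5)/6)*0 = (1/5 + 10*(1/6))*0 = (1/5 + 5/3)*0 = (28/15)*0 = 0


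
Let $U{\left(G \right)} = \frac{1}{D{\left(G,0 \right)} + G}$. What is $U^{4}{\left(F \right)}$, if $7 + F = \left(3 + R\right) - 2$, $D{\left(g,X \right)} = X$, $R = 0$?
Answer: $\frac{1}{1296} \approx 0.0007716$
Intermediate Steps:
$F = -6$ ($F = -7 + \left(\left(3 + 0\right) - 2\right) = -7 + \left(3 - 2\right) = -7 + 1 = -6$)
$U{\left(G \right)} = \frac{1}{G}$ ($U{\left(G \right)} = \frac{1}{0 + G} = \frac{1}{G}$)
$U^{4}{\left(F \right)} = \left(\frac{1}{-6}\right)^{4} = \left(- \frac{1}{6}\right)^{4} = \frac{1}{1296}$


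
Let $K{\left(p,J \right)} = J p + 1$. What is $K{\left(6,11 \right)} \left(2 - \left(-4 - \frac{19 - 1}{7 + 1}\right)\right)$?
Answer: $\frac{2211}{4} \approx 552.75$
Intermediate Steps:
$K{\left(p,J \right)} = 1 + J p$
$K{\left(6,11 \right)} \left(2 - \left(-4 - \frac{19 - 1}{7 + 1}\right)\right) = \left(1 + 11 \cdot 6\right) \left(2 - \left(-4 - \frac{19 - 1}{7 + 1}\right)\right) = \left(1 + 66\right) \left(2 - \left(-4 - \frac{9}{4}\right)\right) = 67 \left(2 + \left(\left(18 \cdot \frac{1}{8} + 19\right) - 15\right)\right) = 67 \left(2 + \left(\left(\frac{9}{4} + 19\right) - 15\right)\right) = 67 \left(2 + \left(\frac{85}{4} - 15\right)\right) = 67 \left(2 + \frac{25}{4}\right) = 67 \cdot \frac{33}{4} = \frac{2211}{4}$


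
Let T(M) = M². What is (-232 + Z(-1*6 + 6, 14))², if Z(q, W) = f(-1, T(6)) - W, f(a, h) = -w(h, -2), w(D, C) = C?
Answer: 59536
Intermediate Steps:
f(a, h) = 2 (f(a, h) = -1*(-2) = 2)
Z(q, W) = 2 - W
(-232 + Z(-1*6 + 6, 14))² = (-232 + (2 - 1*14))² = (-232 + (2 - 14))² = (-232 - 12)² = (-244)² = 59536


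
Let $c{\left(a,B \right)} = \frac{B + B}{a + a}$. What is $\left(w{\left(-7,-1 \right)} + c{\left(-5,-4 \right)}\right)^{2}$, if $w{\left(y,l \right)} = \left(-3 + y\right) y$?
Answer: $\frac{125316}{25} \approx 5012.6$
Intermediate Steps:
$c{\left(a,B \right)} = \frac{B}{a}$ ($c{\left(a,B \right)} = \frac{2 B}{2 a} = 2 B \frac{1}{2 a} = \frac{B}{a}$)
$w{\left(y,l \right)} = y \left(-3 + y\right)$
$\left(w{\left(-7,-1 \right)} + c{\left(-5,-4 \right)}\right)^{2} = \left(- 7 \left(-3 - 7\right) - \frac{4}{-5}\right)^{2} = \left(\left(-7\right) \left(-10\right) - - \frac{4}{5}\right)^{2} = \left(70 + \frac{4}{5}\right)^{2} = \left(\frac{354}{5}\right)^{2} = \frac{125316}{25}$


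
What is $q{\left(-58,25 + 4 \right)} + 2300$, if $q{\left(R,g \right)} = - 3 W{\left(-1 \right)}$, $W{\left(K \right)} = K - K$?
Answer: $2300$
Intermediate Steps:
$W{\left(K \right)} = 0$
$q{\left(R,g \right)} = 0$ ($q{\left(R,g \right)} = \left(-3\right) 0 = 0$)
$q{\left(-58,25 + 4 \right)} + 2300 = 0 + 2300 = 2300$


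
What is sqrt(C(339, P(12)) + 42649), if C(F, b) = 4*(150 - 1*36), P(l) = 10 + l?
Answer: sqrt(43105) ≈ 207.62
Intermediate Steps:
C(F, b) = 456 (C(F, b) = 4*(150 - 36) = 4*114 = 456)
sqrt(C(339, P(12)) + 42649) = sqrt(456 + 42649) = sqrt(43105)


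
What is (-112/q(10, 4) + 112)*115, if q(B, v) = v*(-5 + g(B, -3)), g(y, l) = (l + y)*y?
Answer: 166796/13 ≈ 12830.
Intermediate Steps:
g(y, l) = y*(l + y)
q(B, v) = v*(-5 + B*(-3 + B))
(-112/q(10, 4) + 112)*115 = (-112*1/(4*(-5 + 10*(-3 + 10))) + 112)*115 = (-112*1/(4*(-5 + 10*7)) + 112)*115 = (-112*1/(4*(-5 + 70)) + 112)*115 = (-112/(4*65) + 112)*115 = (-112/260 + 112)*115 = (-112*1/260 + 112)*115 = (-28/65 + 112)*115 = (7252/65)*115 = 166796/13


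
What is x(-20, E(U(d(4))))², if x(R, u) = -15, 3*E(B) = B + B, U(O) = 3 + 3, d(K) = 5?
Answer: 225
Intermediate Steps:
U(O) = 6
E(B) = 2*B/3 (E(B) = (B + B)/3 = (2*B)/3 = 2*B/3)
x(-20, E(U(d(4))))² = (-15)² = 225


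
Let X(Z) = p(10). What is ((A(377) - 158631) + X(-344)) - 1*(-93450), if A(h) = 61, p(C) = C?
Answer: -65110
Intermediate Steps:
X(Z) = 10
((A(377) - 158631) + X(-344)) - 1*(-93450) = ((61 - 158631) + 10) - 1*(-93450) = (-158570 + 10) + 93450 = -158560 + 93450 = -65110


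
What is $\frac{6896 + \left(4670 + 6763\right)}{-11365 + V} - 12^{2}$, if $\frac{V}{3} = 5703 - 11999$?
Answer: $- \frac{4374761}{30253} \approx -144.61$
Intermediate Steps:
$V = -18888$ ($V = 3 \left(5703 - 11999\right) = 3 \left(-6296\right) = -18888$)
$\frac{6896 + \left(4670 + 6763\right)}{-11365 + V} - 12^{2} = \frac{6896 + \left(4670 + 6763\right)}{-11365 - 18888} - 12^{2} = \frac{6896 + 11433}{-30253} - 144 = 18329 \left(- \frac{1}{30253}\right) - 144 = - \frac{18329}{30253} - 144 = - \frac{4374761}{30253}$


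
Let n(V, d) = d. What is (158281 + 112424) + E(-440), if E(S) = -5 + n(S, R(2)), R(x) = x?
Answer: 270702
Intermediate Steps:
E(S) = -3 (E(S) = -5 + 2 = -3)
(158281 + 112424) + E(-440) = (158281 + 112424) - 3 = 270705 - 3 = 270702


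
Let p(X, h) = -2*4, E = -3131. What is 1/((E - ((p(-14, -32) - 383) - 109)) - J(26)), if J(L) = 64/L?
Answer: -13/34235 ≈ -0.00037973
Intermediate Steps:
p(X, h) = -8
1/((E - ((p(-14, -32) - 383) - 109)) - J(26)) = 1/((-3131 - ((-8 - 383) - 109)) - 64/26) = 1/((-3131 - (-391 - 109)) - 64/26) = 1/((-3131 - 1*(-500)) - 1*32/13) = 1/((-3131 + 500) - 32/13) = 1/(-2631 - 32/13) = 1/(-34235/13) = -13/34235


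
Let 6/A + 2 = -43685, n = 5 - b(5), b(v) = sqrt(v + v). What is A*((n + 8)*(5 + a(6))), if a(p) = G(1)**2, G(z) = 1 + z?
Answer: -702/43687 + 54*sqrt(10)/43687 ≈ -0.012160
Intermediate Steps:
b(v) = sqrt(2)*sqrt(v) (b(v) = sqrt(2*v) = sqrt(2)*sqrt(v))
n = 5 - sqrt(10) (n = 5 - sqrt(2)*sqrt(5) = 5 - sqrt(10) ≈ 1.8377)
A = -6/43687 (A = 6/(-2 - 43685) = 6/(-43687) = 6*(-1/43687) = -6/43687 ≈ -0.00013734)
a(p) = 4 (a(p) = (1 + 1)**2 = 2**2 = 4)
A*((n + 8)*(5 + a(6))) = -6*((5 - sqrt(10)) + 8)*(5 + 4)/43687 = -6*(13 - sqrt(10))*9/43687 = -6*(117 - 9*sqrt(10))/43687 = -702/43687 + 54*sqrt(10)/43687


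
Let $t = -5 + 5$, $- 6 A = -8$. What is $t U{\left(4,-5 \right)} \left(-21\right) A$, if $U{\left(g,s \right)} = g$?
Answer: $0$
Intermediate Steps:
$A = \frac{4}{3}$ ($A = \left(- \frac{1}{6}\right) \left(-8\right) = \frac{4}{3} \approx 1.3333$)
$t = 0$
$t U{\left(4,-5 \right)} \left(-21\right) A = 0 \cdot 4 \left(-21\right) \frac{4}{3} = 0 \left(-21\right) \frac{4}{3} = 0 \cdot \frac{4}{3} = 0$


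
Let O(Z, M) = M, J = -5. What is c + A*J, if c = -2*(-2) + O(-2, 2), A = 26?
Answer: -124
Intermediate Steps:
c = 6 (c = -2*(-2) + 2 = 4 + 2 = 6)
c + A*J = 6 + 26*(-5) = 6 - 130 = -124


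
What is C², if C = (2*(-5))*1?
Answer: 100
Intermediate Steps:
C = -10 (C = -10*1 = -10)
C² = (-10)² = 100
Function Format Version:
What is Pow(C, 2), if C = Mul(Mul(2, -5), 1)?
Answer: 100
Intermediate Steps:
C = -10 (C = Mul(-10, 1) = -10)
Pow(C, 2) = Pow(-10, 2) = 100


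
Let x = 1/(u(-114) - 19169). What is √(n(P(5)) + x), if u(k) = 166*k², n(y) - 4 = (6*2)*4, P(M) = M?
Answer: √237731424372395/2138167 ≈ 7.2111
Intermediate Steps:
n(y) = 52 (n(y) = 4 + (6*2)*4 = 4 + 12*4 = 4 + 48 = 52)
x = 1/2138167 (x = 1/(166*(-114)² - 19169) = 1/(166*12996 - 19169) = 1/(2157336 - 19169) = 1/2138167 ≈ 4.6769e-7)
√(n(P(5)) + x) = √(52 + 1/2138167) = √(111184685/2138167) = √237731424372395/2138167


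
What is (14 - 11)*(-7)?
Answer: -21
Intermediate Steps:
(14 - 11)*(-7) = 3*(-7) = -21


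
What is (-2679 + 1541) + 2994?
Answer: 1856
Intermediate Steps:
(-2679 + 1541) + 2994 = -1138 + 2994 = 1856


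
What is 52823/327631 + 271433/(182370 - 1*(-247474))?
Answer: 2722817435/3434883404 ≈ 0.79270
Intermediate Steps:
52823/327631 + 271433/(182370 - 1*(-247474)) = 52823*(1/327631) + 271433/(182370 + 247474) = 52823/327631 + 271433/429844 = 2722817435/3434883404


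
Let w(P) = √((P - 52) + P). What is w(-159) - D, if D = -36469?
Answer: 36469 + I*√370 ≈ 36469.0 + 19.235*I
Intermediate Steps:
w(P) = √(-52 + 2*P) (w(P) = √((-52 + P) + P) = √(-52 + 2*P))
w(-159) - D = √(-52 + 2*(-159)) - 1*(-36469) = √(-52 - 318) + 36469 = √(-370) + 36469 = I*√370 + 36469 = 36469 + I*√370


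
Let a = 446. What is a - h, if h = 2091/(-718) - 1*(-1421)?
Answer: -697959/718 ≈ -972.09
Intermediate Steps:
h = 1018187/718 (h = 2091*(-1/718) + 1421 = -2091/718 + 1421 = 1018187/718 ≈ 1418.1)
a - h = 446 - 1*1018187/718 = 446 - 1018187/718 = -697959/718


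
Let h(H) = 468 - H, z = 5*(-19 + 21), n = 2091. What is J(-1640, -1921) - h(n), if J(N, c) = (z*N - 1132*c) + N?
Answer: 2158155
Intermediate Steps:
z = 10 (z = 5*2 = 10)
J(N, c) = -1132*c + 11*N (J(N, c) = (10*N - 1132*c) + N = (-1132*c + 10*N) + N = -1132*c + 11*N)
J(-1640, -1921) - h(n) = (-1132*(-1921) + 11*(-1640)) - (468 - 1*2091) = (2174572 - 18040) - (468 - 2091) = 2156532 - 1*(-1623) = 2156532 + 1623 = 2158155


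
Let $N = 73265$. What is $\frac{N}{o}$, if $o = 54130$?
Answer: $\frac{14653}{10826} \approx 1.3535$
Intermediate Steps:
$\frac{N}{o} = \frac{73265}{54130} = 73265 \cdot \frac{1}{54130} = \frac{14653}{10826}$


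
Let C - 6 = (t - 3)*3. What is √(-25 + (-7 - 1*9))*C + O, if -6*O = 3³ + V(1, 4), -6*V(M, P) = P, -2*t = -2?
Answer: -79/18 ≈ -4.3889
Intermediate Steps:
t = 1 (t = -½*(-2) = 1)
V(M, P) = -P/6
O = -79/18 (O = -(3³ - ⅙*4)/6 = -(27 - ⅔)/6 = -⅙*79/3 = -79/18 ≈ -4.3889)
C = 0 (C = 6 + (1 - 3)*3 = 6 - 2*3 = 6 - 6 = 0)
√(-25 + (-7 - 1*9))*C + O = √(-25 + (-7 - 1*9))*0 - 79/18 = √(-25 + (-7 - 9))*0 - 79/18 = √(-25 - 16)*0 - 79/18 = √(-41)*0 - 79/18 = (I*√41)*0 - 79/18 = 0 - 79/18 = -79/18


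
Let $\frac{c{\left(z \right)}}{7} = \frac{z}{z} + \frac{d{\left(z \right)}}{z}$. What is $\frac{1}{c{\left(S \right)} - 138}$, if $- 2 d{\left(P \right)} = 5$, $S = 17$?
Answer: $- \frac{34}{4489} \approx -0.0075741$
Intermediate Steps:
$d{\left(P \right)} = - \frac{5}{2}$ ($d{\left(P \right)} = \left(- \frac{1}{2}\right) 5 = - \frac{5}{2}$)
$c{\left(z \right)} = 7 - \frac{35}{2 z}$ ($c{\left(z \right)} = 7 \left(\frac{z}{z} - \frac{5}{2 z}\right) = 7 \left(1 - \frac{5}{2 z}\right) = 7 - \frac{35}{2 z}$)
$\frac{1}{c{\left(S \right)} - 138} = \frac{1}{\left(7 - \frac{35}{2 \cdot 17}\right) - 138} = \frac{1}{\left(7 - \frac{35}{34}\right) - 138} = \frac{1}{\frac{203}{34} - 138} = \frac{1}{- \frac{4489}{34}} = - \frac{34}{4489}$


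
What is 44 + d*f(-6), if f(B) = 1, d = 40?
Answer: 84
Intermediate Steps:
44 + d*f(-6) = 44 + 40*1 = 44 + 40 = 84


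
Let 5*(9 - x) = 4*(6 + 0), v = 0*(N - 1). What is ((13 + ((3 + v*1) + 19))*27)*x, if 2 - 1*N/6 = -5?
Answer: 3969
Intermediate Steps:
N = 42 (N = 12 - 6*(-5) = 12 + 30 = 42)
v = 0 (v = 0*(42 - 1) = 0*41 = 0)
x = 21/5 (x = 9 - 4*(6 + 0)/5 = 9 - 4*6/5 = 9 - ⅕*24 = 9 - 24/5 = 21/5 ≈ 4.2000)
((13 + ((3 + v*1) + 19))*27)*x = ((13 + ((3 + 0*1) + 19))*27)*(21/5) = ((13 + ((3 + 0) + 19))*27)*(21/5) = ((13 + (3 + 19))*27)*(21/5) = ((13 + 22)*27)*(21/5) = (35*27)*(21/5) = 945*(21/5) = 3969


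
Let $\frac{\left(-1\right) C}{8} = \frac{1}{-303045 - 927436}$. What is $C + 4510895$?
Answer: $\frac{5550570590503}{1230481} \approx 4.5109 \cdot 10^{6}$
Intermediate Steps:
$C = \frac{8}{1230481}$ ($C = - \frac{8}{-303045 - 927436} = - \frac{8}{-1230481} = \left(-8\right) \left(- \frac{1}{1230481}\right) = \frac{8}{1230481} \approx 6.5015 \cdot 10^{-6}$)
$C + 4510895 = \frac{8}{1230481} + 4510895 = \frac{5550570590503}{1230481}$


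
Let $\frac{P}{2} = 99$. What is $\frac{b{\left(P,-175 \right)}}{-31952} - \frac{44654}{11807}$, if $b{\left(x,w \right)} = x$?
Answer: $- \frac{714561197}{188628632} \approx -3.7882$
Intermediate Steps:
$P = 198$ ($P = 2 \cdot 99 = 198$)
$\frac{b{\left(P,-175 \right)}}{-31952} - \frac{44654}{11807} = \frac{198}{-31952} - \frac{44654}{11807} = 198 \left(- \frac{1}{31952}\right) - \frac{44654}{11807} = - \frac{99}{15976} - \frac{44654}{11807} = - \frac{714561197}{188628632}$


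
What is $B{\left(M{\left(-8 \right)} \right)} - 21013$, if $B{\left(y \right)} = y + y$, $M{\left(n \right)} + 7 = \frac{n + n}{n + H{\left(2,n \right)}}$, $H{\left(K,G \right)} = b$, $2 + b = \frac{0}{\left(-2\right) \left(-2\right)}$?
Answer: $- \frac{105119}{5} \approx -21024.0$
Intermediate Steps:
$b = -2$ ($b = -2 + \frac{0}{\left(-2\right) \left(-2\right)} = -2 + \frac{0}{4} = -2 + 0 \cdot \frac{1}{4} = -2 + 0 = -2$)
$H{\left(K,G \right)} = -2$
$M{\left(n \right)} = -7 + \frac{2 n}{-2 + n}$ ($M{\left(n \right)} = -7 + \frac{n + n}{n - 2} = -7 + \frac{2 n}{-2 + n}$)
$B{\left(y \right)} = 2 y$
$B{\left(M{\left(-8 \right)} \right)} - 21013 = 2 \frac{14 - -40}{-2 - 8} - 21013 = 2 \frac{14 + 40}{-10} - 21013 = 2 \left(\left(- \frac{1}{10}\right) 54\right) - 21013 = 2 \left(- \frac{27}{5}\right) - 21013 = - \frac{54}{5} - 21013 = - \frac{105119}{5}$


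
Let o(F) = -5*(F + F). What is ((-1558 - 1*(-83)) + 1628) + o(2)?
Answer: 133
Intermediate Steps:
o(F) = -10*F
((-1558 - 1*(-83)) + 1628) + o(2) = ((-1558 - 1*(-83)) + 1628) - 10*2 = ((-1558 + 83) + 1628) - 20 = (-1475 + 1628) - 20 = 153 - 20 = 133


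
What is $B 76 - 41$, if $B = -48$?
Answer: $-3689$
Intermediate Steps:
$B 76 - 41 = \left(-48\right) 76 - 41 = -3648 - 41 = -3689$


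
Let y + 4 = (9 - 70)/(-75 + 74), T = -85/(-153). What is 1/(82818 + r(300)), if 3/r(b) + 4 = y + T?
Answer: 482/39918303 ≈ 1.2075e-5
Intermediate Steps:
T = 5/9 (T = -85*(-1/153) = 5/9 ≈ 0.55556)
y = 57 (y = -4 + (9 - 70)/(-75 + 74) = -4 - 61/(-1) = -4 - 61*(-1) = -4 + 61 = 57)
r(b) = 27/482 (r(b) = 3/(-4 + (57 + 5/9)) = 3/(-4 + 518/9) = 3/(482/9) = 3*(9/482) = 27/482)
1/(82818 + r(300)) = 1/(82818 + 27/482) = 1/(39918303/482) = 482/39918303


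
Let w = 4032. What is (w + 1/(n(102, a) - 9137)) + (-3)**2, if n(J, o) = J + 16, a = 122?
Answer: 36445778/9019 ≈ 4041.0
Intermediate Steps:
n(J, o) = 16 + J
(w + 1/(n(102, a) - 9137)) + (-3)**2 = (4032 + 1/((16 + 102) - 9137)) + (-3)**2 = (4032 + 1/(118 - 9137)) + 9 = (4032 + 1/(-9019)) + 9 = (4032 - 1/9019) + 9 = 36364607/9019 + 9 = 36445778/9019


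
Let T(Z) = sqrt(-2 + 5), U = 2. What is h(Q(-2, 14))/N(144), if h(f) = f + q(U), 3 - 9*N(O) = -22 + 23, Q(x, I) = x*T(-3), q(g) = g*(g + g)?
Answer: 36 - 9*sqrt(3) ≈ 20.412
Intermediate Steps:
T(Z) = sqrt(3)
q(g) = 2*g**2 (q(g) = g*(2*g) = 2*g**2)
Q(x, I) = x*sqrt(3)
N(O) = 2/9 (N(O) = 1/3 - (-22 + 23)/9 = 1/3 - 1/9*1 = 1/3 - 1/9 = 2/9)
h(f) = 8 + f (h(f) = f + 2*2**2 = f + 2*4 = f + 8 = 8 + f)
h(Q(-2, 14))/N(144) = (8 - 2*sqrt(3))/(2/9) = (8 - 2*sqrt(3))*(9/2) = 36 - 9*sqrt(3)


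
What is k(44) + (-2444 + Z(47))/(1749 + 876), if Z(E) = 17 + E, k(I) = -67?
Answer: -5093/75 ≈ -67.907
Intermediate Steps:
k(44) + (-2444 + Z(47))/(1749 + 876) = -67 + (-2444 + (17 + 47))/(1749 + 876) = -67 + (-2444 + 64)/2625 = -67 - 2380*1/2625 = -67 - 68/75 = -5093/75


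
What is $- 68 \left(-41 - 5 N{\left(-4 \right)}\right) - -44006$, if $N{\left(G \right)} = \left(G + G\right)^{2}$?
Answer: $68554$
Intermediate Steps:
$N{\left(G \right)} = 4 G^{2}$ ($N{\left(G \right)} = \left(2 G\right)^{2} = 4 G^{2}$)
$- 68 \left(-41 - 5 N{\left(-4 \right)}\right) - -44006 = - 68 \left(-41 - 5 \cdot 4 \left(-4\right)^{2}\right) - -44006 = - 68 \left(-41 - 5 \cdot 4 \cdot 16\right) + 44006 = - 68 \left(-41 - 320\right) + 44006 = \left(-68\right) \left(-361\right) + 44006 = 24548 + 44006 = 68554$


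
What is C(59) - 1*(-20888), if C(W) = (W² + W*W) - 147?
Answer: 27703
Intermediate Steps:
C(W) = -147 + 2*W² (C(W) = (W² + W²) - 147 = 2*W² - 147 = -147 + 2*W²)
C(59) - 1*(-20888) = (-147 + 2*59²) - 1*(-20888) = (-147 + 2*3481) + 20888 = (-147 + 6962) + 20888 = 6815 + 20888 = 27703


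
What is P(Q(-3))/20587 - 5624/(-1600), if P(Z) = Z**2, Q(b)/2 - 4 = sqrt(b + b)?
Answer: 14480661/4117400 + 32*I*sqrt(6)/20587 ≈ 3.5169 + 0.0038074*I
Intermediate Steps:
Q(b) = 8 + 2*sqrt(2)*sqrt(b) (Q(b) = 8 + 2*sqrt(b + b) = 8 + 2*sqrt(2*b) = 8 + 2*(sqrt(2)*sqrt(b)) = 8 + 2*sqrt(2)*sqrt(b))
P(Q(-3))/20587 - 5624/(-1600) = (8 + 2*sqrt(2)*sqrt(-3))**2/20587 - 5624/(-1600) = (8 + 2*sqrt(2)*(I*sqrt(3)))**2*(1/20587) - 5624*(-1/1600) = (8 + 2*I*sqrt(6))**2*(1/20587) + 703/200 = (8 + 2*I*sqrt(6))**2/20587 + 703/200 = 703/200 + (8 + 2*I*sqrt(6))**2/20587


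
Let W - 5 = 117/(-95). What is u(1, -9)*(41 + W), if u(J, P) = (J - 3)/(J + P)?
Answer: 4253/380 ≈ 11.192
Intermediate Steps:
W = 358/95 (W = 5 + 117/(-95) = 5 + 117*(-1/95) = 5 - 117/95 = 358/95 ≈ 3.7684)
u(J, P) = (-3 + J)/(J + P)
u(1, -9)*(41 + W) = ((-3 + 1)/(1 - 9))*(41 + 358/95) = (-2/(-8))*(4253/95) = -1/8*(-2)*(4253/95) = (1/4)*(4253/95) = 4253/380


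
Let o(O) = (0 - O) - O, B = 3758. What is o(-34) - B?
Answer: -3690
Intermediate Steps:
o(O) = -2*O (o(O) = -O - O = -2*O)
o(-34) - B = -2*(-34) - 1*3758 = 68 - 3758 = -3690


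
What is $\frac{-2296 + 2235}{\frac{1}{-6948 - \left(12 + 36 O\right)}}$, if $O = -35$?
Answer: $347700$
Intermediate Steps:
$\frac{-2296 + 2235}{\frac{1}{-6948 - \left(12 + 36 O\right)}} = \frac{-2296 + 2235}{\frac{1}{-6948 - -1248}} = - \frac{61}{\frac{1}{-6948 + \left(-12 + 1260\right)}} = - \frac{61}{\frac{1}{-6948 + 1248}} = - \frac{61}{\frac{1}{-5700}} = - \frac{61}{- \frac{1}{5700}} = \left(-61\right) \left(-5700\right) = 347700$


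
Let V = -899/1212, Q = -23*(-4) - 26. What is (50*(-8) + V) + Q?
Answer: -405707/1212 ≈ -334.74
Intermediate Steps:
Q = 66 (Q = 92 - 26 = 66)
V = -899/1212 (V = -899*1/1212 = -899/1212 ≈ -0.74175)
(50*(-8) + V) + Q = (50*(-8) - 899/1212) + 66 = (-400 - 899/1212) + 66 = -485699/1212 + 66 = -405707/1212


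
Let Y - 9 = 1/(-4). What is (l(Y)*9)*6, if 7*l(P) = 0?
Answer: 0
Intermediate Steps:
Y = 35/4 (Y = 9 + 1/(-4) = 9 - ¼ = 35/4 ≈ 8.7500)
l(P) = 0 (l(P) = (⅐)*0 = 0)
(l(Y)*9)*6 = (0*9)*6 = 0*6 = 0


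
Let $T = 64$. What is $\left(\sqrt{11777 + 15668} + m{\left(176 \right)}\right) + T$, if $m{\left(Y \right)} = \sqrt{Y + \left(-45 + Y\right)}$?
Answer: $64 + \sqrt{307} + \sqrt{27445} \approx 247.19$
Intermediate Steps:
$m{\left(Y \right)} = \sqrt{-45 + 2 Y}$
$\left(\sqrt{11777 + 15668} + m{\left(176 \right)}\right) + T = \left(\sqrt{11777 + 15668} + \sqrt{-45 + 2 \cdot 176}\right) + 64 = \left(\sqrt{27445} + \sqrt{-45 + 352}\right) + 64 = \left(\sqrt{27445} + \sqrt{307}\right) + 64 = \left(\sqrt{307} + \sqrt{27445}\right) + 64 = 64 + \sqrt{307} + \sqrt{27445}$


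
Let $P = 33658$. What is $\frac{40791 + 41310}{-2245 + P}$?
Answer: $\frac{27367}{10471} \approx 2.6136$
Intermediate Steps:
$\frac{40791 + 41310}{-2245 + P} = \frac{40791 + 41310}{-2245 + 33658} = \frac{82101}{31413} = 82101 \cdot \frac{1}{31413} = \frac{27367}{10471}$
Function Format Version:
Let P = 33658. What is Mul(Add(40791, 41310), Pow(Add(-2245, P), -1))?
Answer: Rational(27367, 10471) ≈ 2.6136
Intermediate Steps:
Mul(Add(40791, 41310), Pow(Add(-2245, P), -1)) = Mul(Add(40791, 41310), Pow(Add(-2245, 33658), -1)) = Mul(82101, Pow(31413, -1)) = Mul(82101, Rational(1, 31413)) = Rational(27367, 10471)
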